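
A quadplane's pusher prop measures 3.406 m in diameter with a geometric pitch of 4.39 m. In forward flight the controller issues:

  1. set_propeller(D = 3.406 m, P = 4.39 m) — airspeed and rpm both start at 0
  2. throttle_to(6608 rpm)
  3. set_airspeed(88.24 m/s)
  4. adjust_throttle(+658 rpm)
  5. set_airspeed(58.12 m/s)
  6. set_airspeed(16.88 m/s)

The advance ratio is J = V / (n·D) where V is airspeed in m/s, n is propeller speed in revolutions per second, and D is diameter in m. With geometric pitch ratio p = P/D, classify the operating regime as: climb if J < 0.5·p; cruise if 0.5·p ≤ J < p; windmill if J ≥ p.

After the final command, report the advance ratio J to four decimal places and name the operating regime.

set_propeller: D = 3.406 m, P = 4.39 m (p = P/D = 1.288902); state ← (V=0, rpm=0)
throttle_to(6608): rpm ← 6608
set_airspeed(88.24): V ← 88.24 m/s
adjust_throttle(+658): rpm ← 6608 +658 = 7266
set_airspeed(58.12): V ← 58.12 m/s
set_airspeed(16.88): V ← 16.88 m/s
final state: V = 16.88 m/s, rpm = 7266 → n = rpm/60 = 121.100000 rev/s
J = V / (n·D) = 16.88 / (121.100000 × 3.406) = 0.040925
regime bands: climb J<0.6445 | cruise [0.6445, 1.2889) | windmill J≥1.2889
J = 0.0409 → climb

J = 0.0409, regime = climb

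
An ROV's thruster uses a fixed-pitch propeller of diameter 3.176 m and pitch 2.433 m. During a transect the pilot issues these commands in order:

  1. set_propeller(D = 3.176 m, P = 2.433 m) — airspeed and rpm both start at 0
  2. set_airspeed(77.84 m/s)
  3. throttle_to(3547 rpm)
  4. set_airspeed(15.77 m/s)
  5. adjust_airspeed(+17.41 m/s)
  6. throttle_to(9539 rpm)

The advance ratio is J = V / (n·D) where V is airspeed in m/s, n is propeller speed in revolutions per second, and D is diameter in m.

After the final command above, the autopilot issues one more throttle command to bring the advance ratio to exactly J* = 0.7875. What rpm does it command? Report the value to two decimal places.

rpm = 795.97

set_propeller: D = 3.176 m, P = 2.433 m (p = P/D = 0.766058); state ← (V=0, rpm=0)
set_airspeed(77.84): V ← 77.84 m/s
throttle_to(3547): rpm ← 3547
set_airspeed(15.77): V ← 15.77 m/s
adjust_airspeed(+17.41): V ← 15.77 +17.41 = 33.18 m/s
throttle_to(9539): rpm ← 9539
final state: V = 33.18 m/s, rpm = 9539 → n = rpm/60 = 158.983333 rev/s
target J* = 0.7875; solve J* = V/(n·D) for n: n = V/(J*·D) = 33.18/(0.7875 × 3.176) = 13.266163 rev/s
rpm = 60·n = 795.969773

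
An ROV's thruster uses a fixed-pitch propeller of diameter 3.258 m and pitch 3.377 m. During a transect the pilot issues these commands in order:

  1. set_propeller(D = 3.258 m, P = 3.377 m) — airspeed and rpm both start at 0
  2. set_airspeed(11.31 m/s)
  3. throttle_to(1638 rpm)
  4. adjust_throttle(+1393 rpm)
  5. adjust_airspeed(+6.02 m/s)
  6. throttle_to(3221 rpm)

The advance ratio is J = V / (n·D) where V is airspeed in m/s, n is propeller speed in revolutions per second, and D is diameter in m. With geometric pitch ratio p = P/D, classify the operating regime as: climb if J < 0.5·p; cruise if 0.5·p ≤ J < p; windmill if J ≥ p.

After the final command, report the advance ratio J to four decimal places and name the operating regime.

J = 0.0991, regime = climb

set_propeller: D = 3.258 m, P = 3.377 m (p = P/D = 1.036525); state ← (V=0, rpm=0)
set_airspeed(11.31): V ← 11.31 m/s
throttle_to(1638): rpm ← 1638
adjust_throttle(+1393): rpm ← 1638 +1393 = 3031
adjust_airspeed(+6.02): V ← 11.31 +6.02 = 17.33 m/s
throttle_to(3221): rpm ← 3221
final state: V = 17.33 m/s, rpm = 3221 → n = rpm/60 = 53.683333 rev/s
J = V / (n·D) = 17.33 / (53.683333 × 3.258) = 0.099085
regime bands: climb J<0.5183 | cruise [0.5183, 1.0365) | windmill J≥1.0365
J = 0.0991 → climb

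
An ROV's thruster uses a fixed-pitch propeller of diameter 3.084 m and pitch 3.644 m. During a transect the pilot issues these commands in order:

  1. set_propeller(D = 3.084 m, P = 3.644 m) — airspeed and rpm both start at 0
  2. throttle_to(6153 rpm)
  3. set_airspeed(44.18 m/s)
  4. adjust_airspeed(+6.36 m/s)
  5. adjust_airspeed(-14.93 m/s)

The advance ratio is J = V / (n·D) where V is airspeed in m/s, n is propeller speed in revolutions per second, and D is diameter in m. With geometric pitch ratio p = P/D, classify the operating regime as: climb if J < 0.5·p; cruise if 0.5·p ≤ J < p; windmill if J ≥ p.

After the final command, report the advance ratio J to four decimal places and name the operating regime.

J = 0.1126, regime = climb

set_propeller: D = 3.084 m, P = 3.644 m (p = P/D = 1.181582); state ← (V=0, rpm=0)
throttle_to(6153): rpm ← 6153
set_airspeed(44.18): V ← 44.18 m/s
adjust_airspeed(+6.36): V ← 44.18 +6.36 = 50.54 m/s
adjust_airspeed(-14.93): V ← 50.54 -14.93 = 35.61 m/s
final state: V = 35.61 m/s, rpm = 6153 → n = rpm/60 = 102.550000 rev/s
J = V / (n·D) = 35.61 / (102.550000 × 3.084) = 0.112596
regime bands: climb J<0.5908 | cruise [0.5908, 1.1816) | windmill J≥1.1816
J = 0.1126 → climb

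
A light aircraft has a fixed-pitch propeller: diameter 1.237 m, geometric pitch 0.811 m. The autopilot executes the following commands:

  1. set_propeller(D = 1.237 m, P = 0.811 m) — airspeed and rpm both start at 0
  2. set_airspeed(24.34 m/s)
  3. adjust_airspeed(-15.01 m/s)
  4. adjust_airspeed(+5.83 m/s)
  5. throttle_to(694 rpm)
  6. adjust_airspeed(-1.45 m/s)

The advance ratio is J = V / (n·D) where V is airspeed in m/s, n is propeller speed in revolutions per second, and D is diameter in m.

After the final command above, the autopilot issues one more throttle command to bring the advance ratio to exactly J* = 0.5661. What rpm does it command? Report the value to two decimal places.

rpm = 1174.70

set_propeller: D = 1.237 m, P = 0.811 m (p = P/D = 0.655618); state ← (V=0, rpm=0)
set_airspeed(24.34): V ← 24.34 m/s
adjust_airspeed(-15.01): V ← 24.34 -15.01 = 9.33 m/s
adjust_airspeed(+5.83): V ← 9.33 +5.83 = 15.16 m/s
throttle_to(694): rpm ← 694
adjust_airspeed(-1.45): V ← 15.16 -1.45 = 13.71 m/s
final state: V = 13.71 m/s, rpm = 694 → n = rpm/60 = 11.566667 rev/s
target J* = 0.5661; solve J* = V/(n·D) for n: n = V/(J*·D) = 13.71/(0.5661 × 1.237) = 19.578283 rev/s
rpm = 60·n = 1174.696976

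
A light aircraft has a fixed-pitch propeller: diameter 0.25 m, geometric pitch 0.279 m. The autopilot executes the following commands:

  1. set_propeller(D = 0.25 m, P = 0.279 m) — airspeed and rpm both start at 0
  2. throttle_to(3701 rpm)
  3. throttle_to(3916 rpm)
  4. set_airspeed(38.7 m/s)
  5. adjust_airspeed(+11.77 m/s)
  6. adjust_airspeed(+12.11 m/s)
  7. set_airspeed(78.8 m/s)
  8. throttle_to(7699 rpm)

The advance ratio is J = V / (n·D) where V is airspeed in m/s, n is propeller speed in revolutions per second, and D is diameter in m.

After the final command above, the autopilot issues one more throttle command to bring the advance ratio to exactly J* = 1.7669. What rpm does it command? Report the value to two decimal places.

rpm = 10703.49

set_propeller: D = 0.25 m, P = 0.279 m (p = P/D = 1.116000); state ← (V=0, rpm=0)
throttle_to(3701): rpm ← 3701
throttle_to(3916): rpm ← 3916
set_airspeed(38.7): V ← 38.7 m/s
adjust_airspeed(+11.77): V ← 38.7 +11.77 = 50.47 m/s
adjust_airspeed(+12.11): V ← 50.47 +12.11 = 62.58 m/s
set_airspeed(78.8): V ← 78.8 m/s
throttle_to(7699): rpm ← 7699
final state: V = 78.8 m/s, rpm = 7699 → n = rpm/60 = 128.316667 rev/s
target J* = 1.7669; solve J* = V/(n·D) for n: n = V/(J*·D) = 78.8/(1.7669 × 0.25) = 178.391533 rev/s
rpm = 60·n = 10703.491992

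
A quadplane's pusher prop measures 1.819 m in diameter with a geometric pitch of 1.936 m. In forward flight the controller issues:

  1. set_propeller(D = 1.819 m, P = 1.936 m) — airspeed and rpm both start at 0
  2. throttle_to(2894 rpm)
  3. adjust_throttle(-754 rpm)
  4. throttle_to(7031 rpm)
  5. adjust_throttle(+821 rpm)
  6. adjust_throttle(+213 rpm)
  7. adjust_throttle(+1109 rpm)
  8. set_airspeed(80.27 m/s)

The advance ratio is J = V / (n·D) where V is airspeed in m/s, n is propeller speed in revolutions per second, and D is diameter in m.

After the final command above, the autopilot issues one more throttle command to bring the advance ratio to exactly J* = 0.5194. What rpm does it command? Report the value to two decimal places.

rpm = 5097.65

set_propeller: D = 1.819 m, P = 1.936 m (p = P/D = 1.064321); state ← (V=0, rpm=0)
throttle_to(2894): rpm ← 2894
adjust_throttle(-754): rpm ← 2894 -754 = 2140
throttle_to(7031): rpm ← 7031
adjust_throttle(+821): rpm ← 7031 +821 = 7852
adjust_throttle(+213): rpm ← 7852 +213 = 8065
adjust_throttle(+1109): rpm ← 8065 +1109 = 9174
set_airspeed(80.27): V ← 80.27 m/s
final state: V = 80.27 m/s, rpm = 9174 → n = rpm/60 = 152.900000 rev/s
target J* = 0.5194; solve J* = V/(n·D) for n: n = V/(J*·D) = 80.27/(0.5194 × 1.819) = 84.960805 rev/s
rpm = 60·n = 5097.648299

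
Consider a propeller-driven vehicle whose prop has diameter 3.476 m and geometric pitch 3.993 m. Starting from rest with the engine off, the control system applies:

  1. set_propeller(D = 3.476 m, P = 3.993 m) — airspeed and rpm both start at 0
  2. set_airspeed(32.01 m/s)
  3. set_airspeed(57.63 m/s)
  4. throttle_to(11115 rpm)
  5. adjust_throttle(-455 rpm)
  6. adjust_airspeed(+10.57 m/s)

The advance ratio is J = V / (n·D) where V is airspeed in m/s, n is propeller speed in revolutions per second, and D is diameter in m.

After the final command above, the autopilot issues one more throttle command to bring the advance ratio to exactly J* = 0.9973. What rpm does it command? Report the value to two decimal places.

rpm = 1180.40

set_propeller: D = 3.476 m, P = 3.993 m (p = P/D = 1.148734); state ← (V=0, rpm=0)
set_airspeed(32.01): V ← 32.01 m/s
set_airspeed(57.63): V ← 57.63 m/s
throttle_to(11115): rpm ← 11115
adjust_throttle(-455): rpm ← 11115 -455 = 10660
adjust_airspeed(+10.57): V ← 57.63 +10.57 = 68.2 m/s
final state: V = 68.2 m/s, rpm = 10660 → n = rpm/60 = 177.666667 rev/s
target J* = 0.9973; solve J* = V/(n·D) for n: n = V/(J*·D) = 68.2/(0.9973 × 3.476) = 19.673371 rev/s
rpm = 60·n = 1180.402276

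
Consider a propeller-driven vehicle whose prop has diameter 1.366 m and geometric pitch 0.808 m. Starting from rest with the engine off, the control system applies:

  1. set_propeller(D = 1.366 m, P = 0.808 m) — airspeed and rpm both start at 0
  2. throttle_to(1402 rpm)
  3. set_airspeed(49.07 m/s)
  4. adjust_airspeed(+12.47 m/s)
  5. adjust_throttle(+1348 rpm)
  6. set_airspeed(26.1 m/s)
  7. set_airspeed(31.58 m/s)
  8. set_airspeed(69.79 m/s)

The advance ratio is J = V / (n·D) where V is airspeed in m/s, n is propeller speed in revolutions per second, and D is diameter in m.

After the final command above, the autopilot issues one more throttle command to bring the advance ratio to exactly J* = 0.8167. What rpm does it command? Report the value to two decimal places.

rpm = 3753.45

set_propeller: D = 1.366 m, P = 0.808 m (p = P/D = 0.591508); state ← (V=0, rpm=0)
throttle_to(1402): rpm ← 1402
set_airspeed(49.07): V ← 49.07 m/s
adjust_airspeed(+12.47): V ← 49.07 +12.47 = 61.54 m/s
adjust_throttle(+1348): rpm ← 1402 +1348 = 2750
set_airspeed(26.1): V ← 26.1 m/s
set_airspeed(31.58): V ← 31.58 m/s
set_airspeed(69.79): V ← 69.79 m/s
final state: V = 69.79 m/s, rpm = 2750 → n = rpm/60 = 45.833333 rev/s
target J* = 0.8167; solve J* = V/(n·D) for n: n = V/(J*·D) = 69.79/(0.8167 × 1.366) = 62.557580 rev/s
rpm = 60·n = 3753.454830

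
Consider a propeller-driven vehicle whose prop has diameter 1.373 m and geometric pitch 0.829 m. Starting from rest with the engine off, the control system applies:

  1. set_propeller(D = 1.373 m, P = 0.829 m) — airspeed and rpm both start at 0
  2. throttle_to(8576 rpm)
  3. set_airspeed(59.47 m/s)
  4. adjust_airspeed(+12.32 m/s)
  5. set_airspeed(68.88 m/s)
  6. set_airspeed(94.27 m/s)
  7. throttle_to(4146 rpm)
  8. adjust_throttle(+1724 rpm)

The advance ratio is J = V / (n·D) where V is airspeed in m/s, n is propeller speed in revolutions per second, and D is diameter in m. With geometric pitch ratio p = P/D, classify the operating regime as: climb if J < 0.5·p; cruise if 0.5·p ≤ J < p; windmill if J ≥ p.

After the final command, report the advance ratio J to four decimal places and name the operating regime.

set_propeller: D = 1.373 m, P = 0.829 m (p = P/D = 0.603787); state ← (V=0, rpm=0)
throttle_to(8576): rpm ← 8576
set_airspeed(59.47): V ← 59.47 m/s
adjust_airspeed(+12.32): V ← 59.47 +12.32 = 71.79 m/s
set_airspeed(68.88): V ← 68.88 m/s
set_airspeed(94.27): V ← 94.27 m/s
throttle_to(4146): rpm ← 4146
adjust_throttle(+1724): rpm ← 4146 +1724 = 5870
final state: V = 94.27 m/s, rpm = 5870 → n = rpm/60 = 97.833333 rev/s
J = V / (n·D) = 94.27 / (97.833333 × 1.373) = 0.701804
regime bands: climb J<0.3019 | cruise [0.3019, 0.6038) | windmill J≥0.6038
J = 0.7018 → windmill

J = 0.7018, regime = windmill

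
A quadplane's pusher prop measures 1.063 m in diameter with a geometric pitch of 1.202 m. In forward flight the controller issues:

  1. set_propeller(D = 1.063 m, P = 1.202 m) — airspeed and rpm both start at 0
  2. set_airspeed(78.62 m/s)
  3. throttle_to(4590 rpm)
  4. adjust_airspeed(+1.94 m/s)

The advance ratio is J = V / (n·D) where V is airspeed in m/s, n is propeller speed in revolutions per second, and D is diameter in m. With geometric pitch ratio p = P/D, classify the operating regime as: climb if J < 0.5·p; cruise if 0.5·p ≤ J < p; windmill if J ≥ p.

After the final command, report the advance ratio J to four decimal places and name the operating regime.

J = 0.9907, regime = cruise

set_propeller: D = 1.063 m, P = 1.202 m (p = P/D = 1.130762); state ← (V=0, rpm=0)
set_airspeed(78.62): V ← 78.62 m/s
throttle_to(4590): rpm ← 4590
adjust_airspeed(+1.94): V ← 78.62 +1.94 = 80.56 m/s
final state: V = 80.56 m/s, rpm = 4590 → n = rpm/60 = 76.500000 rev/s
J = V / (n·D) = 80.56 / (76.500000 × 1.063) = 0.990660
regime bands: climb J<0.5654 | cruise [0.5654, 1.1308) | windmill J≥1.1308
J = 0.9907 → cruise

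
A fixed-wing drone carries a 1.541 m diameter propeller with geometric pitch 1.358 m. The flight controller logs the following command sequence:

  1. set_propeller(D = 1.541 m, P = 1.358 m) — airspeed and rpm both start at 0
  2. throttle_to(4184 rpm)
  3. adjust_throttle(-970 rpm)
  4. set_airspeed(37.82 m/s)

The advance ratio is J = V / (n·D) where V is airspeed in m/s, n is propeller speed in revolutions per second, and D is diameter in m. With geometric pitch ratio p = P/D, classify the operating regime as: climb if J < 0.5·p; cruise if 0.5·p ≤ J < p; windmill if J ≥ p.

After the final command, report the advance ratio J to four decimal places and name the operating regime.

set_propeller: D = 1.541 m, P = 1.358 m (p = P/D = 0.881246); state ← (V=0, rpm=0)
throttle_to(4184): rpm ← 4184
adjust_throttle(-970): rpm ← 4184 -970 = 3214
set_airspeed(37.82): V ← 37.82 m/s
final state: V = 37.82 m/s, rpm = 3214 → n = rpm/60 = 53.566667 rev/s
J = V / (n·D) = 37.82 / (53.566667 × 1.541) = 0.458167
regime bands: climb J<0.4406 | cruise [0.4406, 0.8812) | windmill J≥0.8812
J = 0.4582 → cruise

J = 0.4582, regime = cruise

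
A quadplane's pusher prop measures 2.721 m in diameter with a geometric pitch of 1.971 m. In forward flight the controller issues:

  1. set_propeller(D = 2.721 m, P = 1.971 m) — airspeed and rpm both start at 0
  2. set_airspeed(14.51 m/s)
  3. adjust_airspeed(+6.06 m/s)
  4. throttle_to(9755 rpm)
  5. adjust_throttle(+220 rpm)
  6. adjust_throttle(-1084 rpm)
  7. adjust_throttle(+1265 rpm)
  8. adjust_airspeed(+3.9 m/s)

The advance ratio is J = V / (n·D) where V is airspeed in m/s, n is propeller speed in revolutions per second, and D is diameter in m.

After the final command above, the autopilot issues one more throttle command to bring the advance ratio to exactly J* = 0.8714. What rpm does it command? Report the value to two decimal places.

rpm = 619.21

set_propeller: D = 2.721 m, P = 1.971 m (p = P/D = 0.724366); state ← (V=0, rpm=0)
set_airspeed(14.51): V ← 14.51 m/s
adjust_airspeed(+6.06): V ← 14.51 +6.06 = 20.57 m/s
throttle_to(9755): rpm ← 9755
adjust_throttle(+220): rpm ← 9755 +220 = 9975
adjust_throttle(-1084): rpm ← 9975 -1084 = 8891
adjust_throttle(+1265): rpm ← 8891 +1265 = 10156
adjust_airspeed(+3.9): V ← 20.57 +3.9 = 24.47 m/s
final state: V = 24.47 m/s, rpm = 10156 → n = rpm/60 = 169.266667 rev/s
target J* = 0.8714; solve J* = V/(n·D) for n: n = V/(J*·D) = 24.47/(0.8714 × 2.721) = 10.320194 rev/s
rpm = 60·n = 619.211655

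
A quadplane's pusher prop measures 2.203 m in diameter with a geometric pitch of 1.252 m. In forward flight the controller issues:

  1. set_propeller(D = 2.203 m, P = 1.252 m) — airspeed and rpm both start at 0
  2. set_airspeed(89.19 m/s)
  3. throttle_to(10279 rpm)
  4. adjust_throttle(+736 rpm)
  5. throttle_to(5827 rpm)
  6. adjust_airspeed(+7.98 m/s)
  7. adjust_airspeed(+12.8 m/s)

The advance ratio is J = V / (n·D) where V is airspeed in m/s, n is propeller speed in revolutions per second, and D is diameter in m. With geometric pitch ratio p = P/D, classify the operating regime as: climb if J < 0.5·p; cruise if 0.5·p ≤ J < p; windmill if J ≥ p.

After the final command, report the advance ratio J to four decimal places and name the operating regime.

set_propeller: D = 2.203 m, P = 1.252 m (p = P/D = 0.568316); state ← (V=0, rpm=0)
set_airspeed(89.19): V ← 89.19 m/s
throttle_to(10279): rpm ← 10279
adjust_throttle(+736): rpm ← 10279 +736 = 11015
throttle_to(5827): rpm ← 5827
adjust_airspeed(+7.98): V ← 89.19 +7.98 = 97.17 m/s
adjust_airspeed(+12.8): V ← 97.17 +12.8 = 109.97 m/s
final state: V = 109.97 m/s, rpm = 5827 → n = rpm/60 = 97.116667 rev/s
J = V / (n·D) = 109.97 / (97.116667 × 2.203) = 0.514003
regime bands: climb J<0.2842 | cruise [0.2842, 0.5683) | windmill J≥0.5683
J = 0.5140 → cruise

J = 0.5140, regime = cruise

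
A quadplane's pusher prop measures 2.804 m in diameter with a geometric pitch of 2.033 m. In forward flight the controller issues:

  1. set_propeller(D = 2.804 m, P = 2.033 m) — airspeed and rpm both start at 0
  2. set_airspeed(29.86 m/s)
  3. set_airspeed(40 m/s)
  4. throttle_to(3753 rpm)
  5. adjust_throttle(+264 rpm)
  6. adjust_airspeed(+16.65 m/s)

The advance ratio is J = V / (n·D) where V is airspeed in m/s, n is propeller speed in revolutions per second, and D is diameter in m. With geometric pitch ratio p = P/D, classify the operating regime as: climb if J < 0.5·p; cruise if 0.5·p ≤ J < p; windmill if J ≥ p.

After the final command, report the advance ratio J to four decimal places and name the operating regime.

set_propeller: D = 2.804 m, P = 2.033 m (p = P/D = 0.725036); state ← (V=0, rpm=0)
set_airspeed(29.86): V ← 29.86 m/s
set_airspeed(40): V ← 40 m/s
throttle_to(3753): rpm ← 3753
adjust_throttle(+264): rpm ← 3753 +264 = 4017
adjust_airspeed(+16.65): V ← 40 +16.65 = 56.65 m/s
final state: V = 56.65 m/s, rpm = 4017 → n = rpm/60 = 66.950000 rev/s
J = V / (n·D) = 56.65 / (66.950000 × 2.804) = 0.301767
regime bands: climb J<0.3625 | cruise [0.3625, 0.7250) | windmill J≥0.7250
J = 0.3018 → climb

J = 0.3018, regime = climb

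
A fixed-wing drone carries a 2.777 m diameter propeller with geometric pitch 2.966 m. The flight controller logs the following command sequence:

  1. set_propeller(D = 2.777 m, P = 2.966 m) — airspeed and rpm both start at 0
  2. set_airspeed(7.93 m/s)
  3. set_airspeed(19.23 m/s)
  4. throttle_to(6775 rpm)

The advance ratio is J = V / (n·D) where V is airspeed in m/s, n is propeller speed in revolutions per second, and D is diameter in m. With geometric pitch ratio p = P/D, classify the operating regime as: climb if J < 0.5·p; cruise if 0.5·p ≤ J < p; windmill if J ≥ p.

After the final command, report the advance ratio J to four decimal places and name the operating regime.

set_propeller: D = 2.777 m, P = 2.966 m (p = P/D = 1.068059); state ← (V=0, rpm=0)
set_airspeed(7.93): V ← 7.93 m/s
set_airspeed(19.23): V ← 19.23 m/s
throttle_to(6775): rpm ← 6775
final state: V = 19.23 m/s, rpm = 6775 → n = rpm/60 = 112.916667 rev/s
J = V / (n·D) = 19.23 / (112.916667 × 2.777) = 0.061326
regime bands: climb J<0.5340 | cruise [0.5340, 1.0681) | windmill J≥1.0681
J = 0.0613 → climb

J = 0.0613, regime = climb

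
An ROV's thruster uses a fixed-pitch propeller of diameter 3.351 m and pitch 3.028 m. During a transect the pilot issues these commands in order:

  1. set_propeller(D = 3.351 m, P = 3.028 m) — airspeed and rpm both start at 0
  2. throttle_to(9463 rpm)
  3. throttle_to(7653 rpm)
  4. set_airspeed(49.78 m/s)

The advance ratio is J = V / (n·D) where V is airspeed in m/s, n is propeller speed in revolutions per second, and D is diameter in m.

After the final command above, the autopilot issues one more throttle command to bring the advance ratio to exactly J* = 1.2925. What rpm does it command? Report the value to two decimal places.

set_propeller: D = 3.351 m, P = 3.028 m (p = P/D = 0.903611); state ← (V=0, rpm=0)
throttle_to(9463): rpm ← 9463
throttle_to(7653): rpm ← 7653
set_airspeed(49.78): V ← 49.78 m/s
final state: V = 49.78 m/s, rpm = 7653 → n = rpm/60 = 127.550000 rev/s
target J* = 1.2925; solve J* = V/(n·D) for n: n = V/(J*·D) = 49.78/(1.2925 × 3.351) = 11.493437 rev/s
rpm = 60·n = 689.606209

rpm = 689.61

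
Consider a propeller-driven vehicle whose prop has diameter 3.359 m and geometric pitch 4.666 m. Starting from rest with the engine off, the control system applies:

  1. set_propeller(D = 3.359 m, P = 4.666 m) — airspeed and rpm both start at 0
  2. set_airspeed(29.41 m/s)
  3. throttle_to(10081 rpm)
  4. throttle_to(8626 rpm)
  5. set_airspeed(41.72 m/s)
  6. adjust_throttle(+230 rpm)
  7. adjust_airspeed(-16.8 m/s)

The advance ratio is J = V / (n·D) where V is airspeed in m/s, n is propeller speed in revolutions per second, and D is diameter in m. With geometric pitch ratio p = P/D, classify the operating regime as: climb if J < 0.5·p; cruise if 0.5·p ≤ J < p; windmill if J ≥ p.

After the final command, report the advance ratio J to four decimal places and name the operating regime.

set_propeller: D = 3.359 m, P = 4.666 m (p = P/D = 1.389104); state ← (V=0, rpm=0)
set_airspeed(29.41): V ← 29.41 m/s
throttle_to(10081): rpm ← 10081
throttle_to(8626): rpm ← 8626
set_airspeed(41.72): V ← 41.72 m/s
adjust_throttle(+230): rpm ← 8626 +230 = 8856
adjust_airspeed(-16.8): V ← 41.72 -16.8 = 24.92 m/s
final state: V = 24.92 m/s, rpm = 8856 → n = rpm/60 = 147.600000 rev/s
J = V / (n·D) = 24.92 / (147.600000 × 3.359) = 0.050263
regime bands: climb J<0.6946 | cruise [0.6946, 1.3891) | windmill J≥1.3891
J = 0.0503 → climb

J = 0.0503, regime = climb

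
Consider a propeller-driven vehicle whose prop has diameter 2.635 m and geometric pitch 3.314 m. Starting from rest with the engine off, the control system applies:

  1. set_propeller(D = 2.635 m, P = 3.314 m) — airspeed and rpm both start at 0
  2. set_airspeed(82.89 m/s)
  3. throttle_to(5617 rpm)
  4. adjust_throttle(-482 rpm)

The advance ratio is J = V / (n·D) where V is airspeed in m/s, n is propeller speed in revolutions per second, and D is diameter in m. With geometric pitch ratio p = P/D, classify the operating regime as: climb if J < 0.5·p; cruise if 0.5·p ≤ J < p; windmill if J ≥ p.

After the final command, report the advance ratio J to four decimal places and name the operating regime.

set_propeller: D = 2.635 m, P = 3.314 m (p = P/D = 1.257685); state ← (V=0, rpm=0)
set_airspeed(82.89): V ← 82.89 m/s
throttle_to(5617): rpm ← 5617
adjust_throttle(-482): rpm ← 5617 -482 = 5135
final state: V = 82.89 m/s, rpm = 5135 → n = rpm/60 = 85.583333 rev/s
J = V / (n·D) = 82.89 / (85.583333 × 2.635) = 0.367563
regime bands: climb J<0.6288 | cruise [0.6288, 1.2577) | windmill J≥1.2577
J = 0.3676 → climb

J = 0.3676, regime = climb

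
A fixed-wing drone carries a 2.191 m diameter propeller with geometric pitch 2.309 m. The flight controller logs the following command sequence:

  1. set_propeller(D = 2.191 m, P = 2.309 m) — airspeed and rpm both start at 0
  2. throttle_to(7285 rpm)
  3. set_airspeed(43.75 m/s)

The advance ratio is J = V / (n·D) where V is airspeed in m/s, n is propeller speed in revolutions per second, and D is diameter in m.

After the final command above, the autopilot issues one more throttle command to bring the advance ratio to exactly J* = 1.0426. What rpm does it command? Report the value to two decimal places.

set_propeller: D = 2.191 m, P = 2.309 m (p = P/D = 1.053857); state ← (V=0, rpm=0)
throttle_to(7285): rpm ← 7285
set_airspeed(43.75): V ← 43.75 m/s
final state: V = 43.75 m/s, rpm = 7285 → n = rpm/60 = 121.416667 rev/s
target J* = 1.0426; solve J* = V/(n·D) for n: n = V/(J*·D) = 43.75/(1.0426 × 2.191) = 19.152169 rev/s
rpm = 60·n = 1149.130124

rpm = 1149.13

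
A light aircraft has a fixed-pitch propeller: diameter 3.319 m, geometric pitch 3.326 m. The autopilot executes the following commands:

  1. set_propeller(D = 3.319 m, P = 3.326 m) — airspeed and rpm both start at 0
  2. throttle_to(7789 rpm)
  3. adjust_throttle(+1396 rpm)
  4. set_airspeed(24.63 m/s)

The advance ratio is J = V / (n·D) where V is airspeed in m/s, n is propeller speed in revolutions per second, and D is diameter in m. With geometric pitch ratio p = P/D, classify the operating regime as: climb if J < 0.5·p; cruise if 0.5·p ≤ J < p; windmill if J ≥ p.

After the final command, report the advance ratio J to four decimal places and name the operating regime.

set_propeller: D = 3.319 m, P = 3.326 m (p = P/D = 1.002109); state ← (V=0, rpm=0)
throttle_to(7789): rpm ← 7789
adjust_throttle(+1396): rpm ← 7789 +1396 = 9185
set_airspeed(24.63): V ← 24.63 m/s
final state: V = 24.63 m/s, rpm = 9185 → n = rpm/60 = 153.083333 rev/s
J = V / (n·D) = 24.63 / (153.083333 × 3.319) = 0.048476
regime bands: climb J<0.5011 | cruise [0.5011, 1.0021) | windmill J≥1.0021
J = 0.0485 → climb

J = 0.0485, regime = climb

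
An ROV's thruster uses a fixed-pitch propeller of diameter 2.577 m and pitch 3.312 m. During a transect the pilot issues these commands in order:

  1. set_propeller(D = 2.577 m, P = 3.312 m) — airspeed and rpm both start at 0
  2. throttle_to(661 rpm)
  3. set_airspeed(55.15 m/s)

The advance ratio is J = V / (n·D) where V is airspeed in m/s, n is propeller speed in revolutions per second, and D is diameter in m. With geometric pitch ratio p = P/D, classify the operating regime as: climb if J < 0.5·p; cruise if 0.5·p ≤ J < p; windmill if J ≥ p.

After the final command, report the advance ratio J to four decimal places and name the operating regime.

J = 1.9426, regime = windmill

set_propeller: D = 2.577 m, P = 3.312 m (p = P/D = 1.285215); state ← (V=0, rpm=0)
throttle_to(661): rpm ← 661
set_airspeed(55.15): V ← 55.15 m/s
final state: V = 55.15 m/s, rpm = 661 → n = rpm/60 = 11.016667 rev/s
J = V / (n·D) = 55.15 / (11.016667 × 2.577) = 1.942589
regime bands: climb J<0.6426 | cruise [0.6426, 1.2852) | windmill J≥1.2852
J = 1.9426 → windmill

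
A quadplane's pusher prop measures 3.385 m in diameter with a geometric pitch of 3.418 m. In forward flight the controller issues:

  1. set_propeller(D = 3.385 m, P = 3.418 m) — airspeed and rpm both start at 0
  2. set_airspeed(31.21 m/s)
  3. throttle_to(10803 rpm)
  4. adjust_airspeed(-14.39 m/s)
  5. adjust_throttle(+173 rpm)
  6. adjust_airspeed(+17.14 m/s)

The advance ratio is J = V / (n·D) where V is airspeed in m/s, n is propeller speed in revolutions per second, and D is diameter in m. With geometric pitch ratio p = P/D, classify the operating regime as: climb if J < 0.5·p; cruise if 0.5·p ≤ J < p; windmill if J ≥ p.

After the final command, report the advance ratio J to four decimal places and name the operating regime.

J = 0.0548, regime = climb

set_propeller: D = 3.385 m, P = 3.418 m (p = P/D = 1.009749); state ← (V=0, rpm=0)
set_airspeed(31.21): V ← 31.21 m/s
throttle_to(10803): rpm ← 10803
adjust_airspeed(-14.39): V ← 31.21 -14.39 = 16.82 m/s
adjust_throttle(+173): rpm ← 10803 +173 = 10976
adjust_airspeed(+17.14): V ← 16.82 +17.14 = 33.96 m/s
final state: V = 33.96 m/s, rpm = 10976 → n = rpm/60 = 182.933333 rev/s
J = V / (n·D) = 33.96 / (182.933333 × 3.385) = 0.054842
regime bands: climb J<0.5049 | cruise [0.5049, 1.0097) | windmill J≥1.0097
J = 0.0548 → climb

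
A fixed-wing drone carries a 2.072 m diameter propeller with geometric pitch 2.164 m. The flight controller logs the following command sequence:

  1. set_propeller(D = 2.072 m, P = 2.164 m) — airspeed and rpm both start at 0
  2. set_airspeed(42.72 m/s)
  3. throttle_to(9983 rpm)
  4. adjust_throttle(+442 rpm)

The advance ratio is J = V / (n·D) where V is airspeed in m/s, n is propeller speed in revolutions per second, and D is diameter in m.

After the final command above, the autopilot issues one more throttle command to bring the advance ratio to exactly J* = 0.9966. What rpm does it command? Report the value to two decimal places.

set_propeller: D = 2.072 m, P = 2.164 m (p = P/D = 1.044402); state ← (V=0, rpm=0)
set_airspeed(42.72): V ← 42.72 m/s
throttle_to(9983): rpm ← 9983
adjust_throttle(+442): rpm ← 9983 +442 = 10425
final state: V = 42.72 m/s, rpm = 10425 → n = rpm/60 = 173.750000 rev/s
target J* = 0.9966; solve J* = V/(n·D) for n: n = V/(J*·D) = 42.72/(0.9966 × 2.072) = 20.688100 rev/s
rpm = 60·n = 1241.286009

rpm = 1241.29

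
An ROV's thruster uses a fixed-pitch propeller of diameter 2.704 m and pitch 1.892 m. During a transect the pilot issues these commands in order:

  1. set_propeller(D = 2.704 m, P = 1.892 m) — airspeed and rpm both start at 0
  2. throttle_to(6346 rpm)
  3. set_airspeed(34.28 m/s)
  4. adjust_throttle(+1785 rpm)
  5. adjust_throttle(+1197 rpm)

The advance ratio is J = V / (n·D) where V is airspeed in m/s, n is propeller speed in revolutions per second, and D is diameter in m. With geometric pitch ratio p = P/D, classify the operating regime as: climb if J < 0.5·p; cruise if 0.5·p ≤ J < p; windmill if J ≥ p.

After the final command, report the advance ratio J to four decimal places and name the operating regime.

set_propeller: D = 2.704 m, P = 1.892 m (p = P/D = 0.699704); state ← (V=0, rpm=0)
throttle_to(6346): rpm ← 6346
set_airspeed(34.28): V ← 34.28 m/s
adjust_throttle(+1785): rpm ← 6346 +1785 = 8131
adjust_throttle(+1197): rpm ← 8131 +1197 = 9328
final state: V = 34.28 m/s, rpm = 9328 → n = rpm/60 = 155.466667 rev/s
J = V / (n·D) = 34.28 / (155.466667 × 2.704) = 0.081545
regime bands: climb J<0.3499 | cruise [0.3499, 0.6997) | windmill J≥0.6997
J = 0.0815 → climb

J = 0.0815, regime = climb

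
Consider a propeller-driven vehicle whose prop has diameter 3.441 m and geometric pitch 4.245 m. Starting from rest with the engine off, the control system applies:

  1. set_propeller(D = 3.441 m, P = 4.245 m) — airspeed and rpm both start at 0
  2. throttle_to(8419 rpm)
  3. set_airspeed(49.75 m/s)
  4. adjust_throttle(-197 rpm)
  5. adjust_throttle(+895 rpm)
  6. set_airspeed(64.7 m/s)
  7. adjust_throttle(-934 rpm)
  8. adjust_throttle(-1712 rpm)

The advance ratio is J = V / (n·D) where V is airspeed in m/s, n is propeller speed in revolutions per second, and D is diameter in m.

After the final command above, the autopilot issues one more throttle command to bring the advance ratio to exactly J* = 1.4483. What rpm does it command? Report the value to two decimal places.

rpm = 778.95

set_propeller: D = 3.441 m, P = 4.245 m (p = P/D = 1.233653); state ← (V=0, rpm=0)
throttle_to(8419): rpm ← 8419
set_airspeed(49.75): V ← 49.75 m/s
adjust_throttle(-197): rpm ← 8419 -197 = 8222
adjust_throttle(+895): rpm ← 8222 +895 = 9117
set_airspeed(64.7): V ← 64.7 m/s
adjust_throttle(-934): rpm ← 9117 -934 = 8183
adjust_throttle(-1712): rpm ← 8183 -1712 = 6471
final state: V = 64.7 m/s, rpm = 6471 → n = rpm/60 = 107.850000 rev/s
target J* = 1.4483; solve J* = V/(n·D) for n: n = V/(J*·D) = 64.7/(1.4483 × 3.441) = 12.982582 rev/s
rpm = 60·n = 778.954925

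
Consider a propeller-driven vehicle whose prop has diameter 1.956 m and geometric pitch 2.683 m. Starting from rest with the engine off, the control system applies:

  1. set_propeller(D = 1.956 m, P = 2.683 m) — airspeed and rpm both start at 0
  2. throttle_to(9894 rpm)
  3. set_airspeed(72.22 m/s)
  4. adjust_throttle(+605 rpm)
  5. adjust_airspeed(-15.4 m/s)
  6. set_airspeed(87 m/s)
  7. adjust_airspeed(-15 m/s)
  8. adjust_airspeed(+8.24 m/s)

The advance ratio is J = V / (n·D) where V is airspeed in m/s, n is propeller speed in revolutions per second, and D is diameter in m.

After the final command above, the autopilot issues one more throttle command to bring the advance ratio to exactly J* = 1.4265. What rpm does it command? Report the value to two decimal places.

rpm = 1725.45

set_propeller: D = 1.956 m, P = 2.683 m (p = P/D = 1.371677); state ← (V=0, rpm=0)
throttle_to(9894): rpm ← 9894
set_airspeed(72.22): V ← 72.22 m/s
adjust_throttle(+605): rpm ← 9894 +605 = 10499
adjust_airspeed(-15.4): V ← 72.22 -15.4 = 56.82 m/s
set_airspeed(87): V ← 87 m/s
adjust_airspeed(-15): V ← 87 -15 = 72 m/s
adjust_airspeed(+8.24): V ← 72 +8.24 = 80.24 m/s
final state: V = 80.24 m/s, rpm = 10499 → n = rpm/60 = 174.983333 rev/s
target J* = 1.4265; solve J* = V/(n·D) for n: n = V/(J*·D) = 80.24/(1.4265 × 1.956) = 28.757445 rev/s
rpm = 60·n = 1725.446683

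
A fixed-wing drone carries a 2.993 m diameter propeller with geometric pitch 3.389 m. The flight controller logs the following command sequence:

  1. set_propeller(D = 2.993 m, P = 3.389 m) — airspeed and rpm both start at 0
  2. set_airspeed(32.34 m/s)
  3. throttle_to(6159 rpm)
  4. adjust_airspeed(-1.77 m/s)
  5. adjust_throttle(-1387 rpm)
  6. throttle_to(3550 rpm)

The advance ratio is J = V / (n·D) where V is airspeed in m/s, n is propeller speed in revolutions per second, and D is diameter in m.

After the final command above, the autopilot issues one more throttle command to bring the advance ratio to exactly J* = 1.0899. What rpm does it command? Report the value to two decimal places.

set_propeller: D = 2.993 m, P = 3.389 m (p = P/D = 1.132309); state ← (V=0, rpm=0)
set_airspeed(32.34): V ← 32.34 m/s
throttle_to(6159): rpm ← 6159
adjust_airspeed(-1.77): V ← 32.34 -1.77 = 30.57 m/s
adjust_throttle(-1387): rpm ← 6159 -1387 = 4772
throttle_to(3550): rpm ← 3550
final state: V = 30.57 m/s, rpm = 3550 → n = rpm/60 = 59.166667 rev/s
target J* = 1.0899; solve J* = V/(n·D) for n: n = V/(J*·D) = 30.57/(1.0899 × 2.993) = 9.371348 rev/s
rpm = 60·n = 562.280885

rpm = 562.28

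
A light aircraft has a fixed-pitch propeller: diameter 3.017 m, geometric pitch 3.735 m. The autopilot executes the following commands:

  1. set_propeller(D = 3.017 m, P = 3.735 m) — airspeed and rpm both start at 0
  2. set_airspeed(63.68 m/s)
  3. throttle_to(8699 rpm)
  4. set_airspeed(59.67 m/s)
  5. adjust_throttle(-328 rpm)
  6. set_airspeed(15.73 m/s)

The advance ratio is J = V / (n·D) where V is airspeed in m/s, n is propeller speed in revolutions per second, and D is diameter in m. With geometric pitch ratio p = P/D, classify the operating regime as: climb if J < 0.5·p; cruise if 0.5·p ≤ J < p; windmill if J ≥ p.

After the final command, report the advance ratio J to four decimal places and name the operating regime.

set_propeller: D = 3.017 m, P = 3.735 m (p = P/D = 1.237985); state ← (V=0, rpm=0)
set_airspeed(63.68): V ← 63.68 m/s
throttle_to(8699): rpm ← 8699
set_airspeed(59.67): V ← 59.67 m/s
adjust_throttle(-328): rpm ← 8699 -328 = 8371
set_airspeed(15.73): V ← 15.73 m/s
final state: V = 15.73 m/s, rpm = 8371 → n = rpm/60 = 139.516667 rev/s
J = V / (n·D) = 15.73 / (139.516667 × 3.017) = 0.037370
regime bands: climb J<0.6190 | cruise [0.6190, 1.2380) | windmill J≥1.2380
J = 0.0374 → climb

J = 0.0374, regime = climb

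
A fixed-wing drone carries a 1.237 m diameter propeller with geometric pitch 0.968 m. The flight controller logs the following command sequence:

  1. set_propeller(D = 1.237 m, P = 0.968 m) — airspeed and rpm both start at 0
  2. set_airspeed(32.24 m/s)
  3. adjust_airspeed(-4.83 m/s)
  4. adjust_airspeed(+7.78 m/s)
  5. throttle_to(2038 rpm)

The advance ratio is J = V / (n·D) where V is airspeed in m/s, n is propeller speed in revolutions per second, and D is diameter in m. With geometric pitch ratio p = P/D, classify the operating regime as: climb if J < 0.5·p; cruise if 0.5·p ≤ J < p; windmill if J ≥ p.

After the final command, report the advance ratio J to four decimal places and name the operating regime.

J = 0.8375, regime = windmill

set_propeller: D = 1.237 m, P = 0.968 m (p = P/D = 0.782538); state ← (V=0, rpm=0)
set_airspeed(32.24): V ← 32.24 m/s
adjust_airspeed(-4.83): V ← 32.24 -4.83 = 27.41 m/s
adjust_airspeed(+7.78): V ← 27.41 +7.78 = 35.19 m/s
throttle_to(2038): rpm ← 2038
final state: V = 35.19 m/s, rpm = 2038 → n = rpm/60 = 33.966667 rev/s
J = V / (n·D) = 35.19 / (33.966667 × 1.237) = 0.837523
regime bands: climb J<0.3913 | cruise [0.3913, 0.7825) | windmill J≥0.7825
J = 0.8375 → windmill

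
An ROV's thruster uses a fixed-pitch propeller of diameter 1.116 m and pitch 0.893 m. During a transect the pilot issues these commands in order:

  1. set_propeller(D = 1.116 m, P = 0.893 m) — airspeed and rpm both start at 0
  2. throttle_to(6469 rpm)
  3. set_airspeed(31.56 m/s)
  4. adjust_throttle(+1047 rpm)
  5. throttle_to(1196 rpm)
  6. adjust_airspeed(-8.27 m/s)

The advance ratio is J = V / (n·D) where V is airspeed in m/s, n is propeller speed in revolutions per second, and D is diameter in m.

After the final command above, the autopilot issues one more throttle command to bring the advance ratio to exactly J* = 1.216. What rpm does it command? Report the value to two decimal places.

rpm = 1029.73

set_propeller: D = 1.116 m, P = 0.893 m (p = P/D = 0.800179); state ← (V=0, rpm=0)
throttle_to(6469): rpm ← 6469
set_airspeed(31.56): V ← 31.56 m/s
adjust_throttle(+1047): rpm ← 6469 +1047 = 7516
throttle_to(1196): rpm ← 1196
adjust_airspeed(-8.27): V ← 31.56 -8.27 = 23.29 m/s
final state: V = 23.29 m/s, rpm = 1196 → n = rpm/60 = 19.933333 rev/s
target J* = 1.216; solve J* = V/(n·D) for n: n = V/(J*·D) = 23.29/(1.216 × 1.116) = 17.162151 rev/s
rpm = 60·n = 1029.729061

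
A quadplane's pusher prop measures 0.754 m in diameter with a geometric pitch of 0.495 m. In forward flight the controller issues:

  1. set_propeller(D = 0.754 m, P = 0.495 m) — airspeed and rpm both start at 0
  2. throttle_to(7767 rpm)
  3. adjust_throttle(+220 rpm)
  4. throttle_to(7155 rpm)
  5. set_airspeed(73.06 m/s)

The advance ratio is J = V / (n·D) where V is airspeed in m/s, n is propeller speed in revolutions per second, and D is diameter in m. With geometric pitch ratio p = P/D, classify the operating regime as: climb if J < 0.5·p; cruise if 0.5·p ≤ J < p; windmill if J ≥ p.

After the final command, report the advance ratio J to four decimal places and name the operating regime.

set_propeller: D = 0.754 m, P = 0.495 m (p = P/D = 0.656499); state ← (V=0, rpm=0)
throttle_to(7767): rpm ← 7767
adjust_throttle(+220): rpm ← 7767 +220 = 7987
throttle_to(7155): rpm ← 7155
set_airspeed(73.06): V ← 73.06 m/s
final state: V = 73.06 m/s, rpm = 7155 → n = rpm/60 = 119.250000 rev/s
J = V / (n·D) = 73.06 / (119.250000 × 0.754) = 0.812550
regime bands: climb J<0.3282 | cruise [0.3282, 0.6565) | windmill J≥0.6565
J = 0.8125 → windmill

J = 0.8125, regime = windmill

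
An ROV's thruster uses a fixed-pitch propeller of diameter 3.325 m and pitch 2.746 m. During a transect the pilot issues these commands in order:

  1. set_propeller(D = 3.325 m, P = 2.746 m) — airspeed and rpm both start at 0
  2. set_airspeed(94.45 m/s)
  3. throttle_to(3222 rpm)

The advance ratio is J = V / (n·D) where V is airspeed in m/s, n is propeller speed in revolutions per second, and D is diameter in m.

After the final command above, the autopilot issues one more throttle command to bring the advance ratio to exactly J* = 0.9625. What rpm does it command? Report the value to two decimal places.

rpm = 1770.76

set_propeller: D = 3.325 m, P = 2.746 m (p = P/D = 0.825865); state ← (V=0, rpm=0)
set_airspeed(94.45): V ← 94.45 m/s
throttle_to(3222): rpm ← 3222
final state: V = 94.45 m/s, rpm = 3222 → n = rpm/60 = 53.700000 rev/s
target J* = 0.9625; solve J* = V/(n·D) for n: n = V/(J*·D) = 94.45/(0.9625 × 3.325) = 29.512743 rev/s
rpm = 60·n = 1770.764574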